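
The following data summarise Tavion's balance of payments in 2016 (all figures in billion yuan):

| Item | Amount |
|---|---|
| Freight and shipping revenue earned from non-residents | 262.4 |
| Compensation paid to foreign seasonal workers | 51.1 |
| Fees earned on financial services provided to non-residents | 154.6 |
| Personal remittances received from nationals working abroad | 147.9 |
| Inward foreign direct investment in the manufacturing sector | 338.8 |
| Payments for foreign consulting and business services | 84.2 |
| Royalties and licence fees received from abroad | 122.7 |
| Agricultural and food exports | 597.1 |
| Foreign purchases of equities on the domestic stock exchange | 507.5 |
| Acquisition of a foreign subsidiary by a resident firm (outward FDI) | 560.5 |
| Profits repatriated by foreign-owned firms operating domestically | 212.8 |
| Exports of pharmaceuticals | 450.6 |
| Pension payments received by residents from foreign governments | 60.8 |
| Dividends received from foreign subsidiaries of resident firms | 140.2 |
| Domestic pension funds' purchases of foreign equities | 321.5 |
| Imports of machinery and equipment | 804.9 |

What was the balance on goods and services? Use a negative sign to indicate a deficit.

698.3

Goods: 450.6 + 597.1 - 804.9 = 242.8
Services: -84.2 + 262.4 + 154.6 + 122.7 = 455.5
Trade balance = 242.8 + 455.5 = 698.3
(Excluded from the trade balance — primary income: compensation paid to foreign seasonal workers 51.1, profits repatriated by foreign-owned firms operating domestically 212.8, dividends received from foreign subsidiaries of resident firms 140.2; secondary income: personal remittances received from nationals working abroad 147.9, pension payments received by residents from foreign governments 60.8; financial account: inward foreign direct investment in the manufacturing sector 338.8, foreign purchases of equities on the domestic stock exchange 507.5, acquisition of a foreign subsidiary by a resident firm (outward FDI) 560.5, domestic pension funds' purchases of foreign equities 321.5.)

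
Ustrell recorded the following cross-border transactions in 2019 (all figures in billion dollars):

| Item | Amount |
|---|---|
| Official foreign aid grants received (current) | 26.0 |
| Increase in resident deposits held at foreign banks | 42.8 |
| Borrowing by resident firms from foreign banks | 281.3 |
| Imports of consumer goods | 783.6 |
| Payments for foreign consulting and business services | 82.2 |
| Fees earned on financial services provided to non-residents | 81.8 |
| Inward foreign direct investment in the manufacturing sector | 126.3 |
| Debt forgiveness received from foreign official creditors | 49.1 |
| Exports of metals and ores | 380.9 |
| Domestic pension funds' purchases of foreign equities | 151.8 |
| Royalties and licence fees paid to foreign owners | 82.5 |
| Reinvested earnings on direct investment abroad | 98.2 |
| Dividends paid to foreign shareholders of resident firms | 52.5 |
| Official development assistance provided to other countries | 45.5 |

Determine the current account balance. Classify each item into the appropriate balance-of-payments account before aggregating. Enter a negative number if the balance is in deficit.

-459.4

Goods: -783.6 + 380.9 = -402.7
Services: -82.2 + 81.8 - 82.5 = -82.9
Primary income: 98.2 - 52.5 = 45.7
Secondary income: -45.5 + 26.0 = -19.5
Current account = (-402.7) + (-82.9) + 45.7 + (-19.5) = -459.4
(Excluded from the current account — financial account: increase in resident deposits held at foreign banks 42.8, borrowing by resident firms from foreign banks 281.3, inward foreign direct investment in the manufacturing sector 126.3, domestic pension funds' purchases of foreign equities 151.8; capital account: debt forgiveness received from foreign official creditors 49.1.)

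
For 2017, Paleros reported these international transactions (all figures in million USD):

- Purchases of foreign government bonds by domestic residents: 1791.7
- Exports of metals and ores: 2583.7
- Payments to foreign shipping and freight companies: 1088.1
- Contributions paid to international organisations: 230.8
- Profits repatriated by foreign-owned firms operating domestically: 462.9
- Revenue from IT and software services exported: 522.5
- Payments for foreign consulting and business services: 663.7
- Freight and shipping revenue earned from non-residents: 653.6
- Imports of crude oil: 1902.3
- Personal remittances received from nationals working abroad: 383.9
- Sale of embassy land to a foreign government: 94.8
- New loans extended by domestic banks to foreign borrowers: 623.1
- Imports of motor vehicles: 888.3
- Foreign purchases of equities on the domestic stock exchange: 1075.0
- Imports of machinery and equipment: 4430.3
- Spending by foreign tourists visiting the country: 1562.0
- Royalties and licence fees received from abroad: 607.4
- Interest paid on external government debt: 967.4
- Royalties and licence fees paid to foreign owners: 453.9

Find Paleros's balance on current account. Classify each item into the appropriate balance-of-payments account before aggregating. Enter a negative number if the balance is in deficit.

-4774.6

Goods: -4430.3 - 1902.3 + 2583.7 - 888.3 = -4637.2
Services: 653.6 + 1562.0 - 453.9 - 1088.1 + 522.5 + 607.4 - 663.7 = 1139.8
Primary income: -462.9 - 967.4 = -1430.3
Secondary income: -230.8 + 383.9 = 153.1
Current account = (-4637.2) + 1139.8 + (-1430.3) + 153.1 = -4774.6
(Excluded from the current account — financial account: purchases of foreign government bonds by domestic residents 1791.7, new loans extended by domestic banks to foreign borrowers 623.1, foreign purchases of equities on the domestic stock exchange 1075.0; capital account: sale of embassy land to a foreign government 94.8.)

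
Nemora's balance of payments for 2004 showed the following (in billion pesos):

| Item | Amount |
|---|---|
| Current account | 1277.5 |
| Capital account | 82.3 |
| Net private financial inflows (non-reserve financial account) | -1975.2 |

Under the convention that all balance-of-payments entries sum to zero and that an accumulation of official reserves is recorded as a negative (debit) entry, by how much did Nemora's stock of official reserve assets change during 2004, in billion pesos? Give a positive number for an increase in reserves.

Official reserve transactions balance = -(1277.5 + 82.3 + (-1975.2)) = 615.4
An accumulation of reserves is recorded as a debit (negative entry), so the change in the stock of reserves is the negative of that balance.
Change in official reserves = -(615.4) = -615.4

-615.4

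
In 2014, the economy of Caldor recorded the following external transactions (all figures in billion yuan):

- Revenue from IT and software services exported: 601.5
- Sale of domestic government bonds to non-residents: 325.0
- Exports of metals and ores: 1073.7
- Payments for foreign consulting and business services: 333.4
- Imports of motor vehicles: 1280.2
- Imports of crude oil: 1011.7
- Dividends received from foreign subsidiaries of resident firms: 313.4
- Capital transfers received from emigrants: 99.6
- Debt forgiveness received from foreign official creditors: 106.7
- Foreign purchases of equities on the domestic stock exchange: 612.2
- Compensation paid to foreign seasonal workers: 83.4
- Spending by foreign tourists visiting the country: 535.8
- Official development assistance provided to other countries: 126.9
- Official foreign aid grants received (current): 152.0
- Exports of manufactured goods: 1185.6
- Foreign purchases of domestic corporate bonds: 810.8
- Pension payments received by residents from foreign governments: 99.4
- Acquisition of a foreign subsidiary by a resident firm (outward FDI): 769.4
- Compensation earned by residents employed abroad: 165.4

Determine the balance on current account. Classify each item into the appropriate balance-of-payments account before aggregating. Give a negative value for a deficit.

Goods: -1011.7 + 1185.6 - 1280.2 + 1073.7 = -32.6
Services: 601.5 + 535.8 - 333.4 = 803.9
Primary income: 313.4 + 165.4 - 83.4 = 395.4
Secondary income: 99.4 - 126.9 + 152.0 = 124.5
Current account = (-32.6) + 803.9 + 395.4 + 124.5 = 1291.2
(Excluded from the current account — financial account: sale of domestic government bonds to non-residents 325.0, foreign purchases of equities on the domestic stock exchange 612.2, foreign purchases of domestic corporate bonds 810.8, acquisition of a foreign subsidiary by a resident firm (outward FDI) 769.4; capital account: capital transfers received from emigrants 99.6, debt forgiveness received from foreign official creditors 106.7.)

1291.2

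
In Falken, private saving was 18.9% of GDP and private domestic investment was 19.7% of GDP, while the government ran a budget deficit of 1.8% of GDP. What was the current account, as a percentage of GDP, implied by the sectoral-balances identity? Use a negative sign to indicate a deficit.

-2.6

By the sectoral-balances identity, CA = (S_private - I) + (T - G).
Private balance = 18.9 - 19.7 = -0.8
Government balance (T - G) = -1.8
CA = -0.8 + (-1.8) = -2.6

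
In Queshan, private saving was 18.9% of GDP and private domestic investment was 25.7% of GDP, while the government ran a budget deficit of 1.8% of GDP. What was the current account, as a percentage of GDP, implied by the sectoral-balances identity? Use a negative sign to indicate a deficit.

-8.6

By the sectoral-balances identity, CA = (S_private - I) + (T - G).
Private balance = 18.9 - 25.7 = -6.8
Government balance (T - G) = -1.8
CA = -6.8 + (-1.8) = -8.6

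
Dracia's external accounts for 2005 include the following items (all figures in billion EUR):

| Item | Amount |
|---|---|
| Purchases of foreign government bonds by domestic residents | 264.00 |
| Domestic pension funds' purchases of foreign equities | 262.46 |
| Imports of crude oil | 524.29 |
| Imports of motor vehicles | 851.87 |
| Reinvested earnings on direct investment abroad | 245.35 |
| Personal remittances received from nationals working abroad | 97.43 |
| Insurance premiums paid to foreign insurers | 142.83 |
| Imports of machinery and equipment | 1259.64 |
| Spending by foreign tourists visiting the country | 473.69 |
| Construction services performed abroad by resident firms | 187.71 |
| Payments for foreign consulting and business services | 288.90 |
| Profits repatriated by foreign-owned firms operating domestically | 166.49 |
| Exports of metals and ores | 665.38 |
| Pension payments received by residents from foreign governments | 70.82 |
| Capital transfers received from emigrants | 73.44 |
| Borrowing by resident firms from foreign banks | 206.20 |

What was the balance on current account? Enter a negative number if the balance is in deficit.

Goods: -851.87 - 1259.64 - 524.29 + 665.38 = -1970.42
Services: -142.83 - 288.90 + 473.69 + 187.71 = 229.67
Primary income: -166.49 + 245.35 = 78.86
Secondary income: 97.43 + 70.82 = 168.25
Current account = (-1970.42) + 229.67 + 78.86 + 168.25 = -1493.64
(Excluded from the current account — financial account: purchases of foreign government bonds by domestic residents 264.00, domestic pension funds' purchases of foreign equities 262.46, borrowing by resident firms from foreign banks 206.20; capital account: capital transfers received from emigrants 73.44.)

-1493.64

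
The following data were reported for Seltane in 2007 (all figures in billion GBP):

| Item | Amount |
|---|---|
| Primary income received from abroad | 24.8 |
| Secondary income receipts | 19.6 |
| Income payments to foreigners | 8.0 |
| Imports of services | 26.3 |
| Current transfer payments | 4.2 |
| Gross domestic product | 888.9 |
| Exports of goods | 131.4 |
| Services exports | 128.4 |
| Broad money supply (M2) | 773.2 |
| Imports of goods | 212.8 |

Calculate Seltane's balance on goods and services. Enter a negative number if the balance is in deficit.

20.7

Goods balance = 131.4 - 212.8 = -81.4
Services balance = 128.4 - 26.3 = 102.1
Trade balance (goods + services) = -81.4 + 102.1 = 20.7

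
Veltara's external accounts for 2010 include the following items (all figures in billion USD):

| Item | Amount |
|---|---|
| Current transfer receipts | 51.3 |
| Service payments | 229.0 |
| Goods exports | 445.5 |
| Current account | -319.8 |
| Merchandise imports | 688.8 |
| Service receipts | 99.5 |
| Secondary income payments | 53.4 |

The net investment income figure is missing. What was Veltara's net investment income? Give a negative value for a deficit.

55.1

Current account = goods balance + services balance + net primary income + net secondary income
Sum of the known components = -374.9
Net investment income = CA - (known components) = -319.8 - (-374.9) = 55.1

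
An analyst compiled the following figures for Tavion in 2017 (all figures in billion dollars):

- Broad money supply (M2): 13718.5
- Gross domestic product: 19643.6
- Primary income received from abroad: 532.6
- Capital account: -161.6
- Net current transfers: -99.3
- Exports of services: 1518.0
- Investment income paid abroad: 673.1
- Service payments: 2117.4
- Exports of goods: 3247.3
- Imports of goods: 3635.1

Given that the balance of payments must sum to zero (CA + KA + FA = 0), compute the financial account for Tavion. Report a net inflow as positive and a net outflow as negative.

Goods balance = 3247.3 - 3635.1 = -387.8
Services balance = 1518.0 - 2117.4 = -599.4
Trade balance (goods + services) = -387.8 + (-599.4) = -987.2
Net primary income = 532.6 - 673.1 = -140.5
Net secondary income = -99.3
Current account = -987.2 + (-140.5) + (-99.3) = -1227.0
Financial account = -(-1227.0 + (-161.6)) = 1388.6

1388.6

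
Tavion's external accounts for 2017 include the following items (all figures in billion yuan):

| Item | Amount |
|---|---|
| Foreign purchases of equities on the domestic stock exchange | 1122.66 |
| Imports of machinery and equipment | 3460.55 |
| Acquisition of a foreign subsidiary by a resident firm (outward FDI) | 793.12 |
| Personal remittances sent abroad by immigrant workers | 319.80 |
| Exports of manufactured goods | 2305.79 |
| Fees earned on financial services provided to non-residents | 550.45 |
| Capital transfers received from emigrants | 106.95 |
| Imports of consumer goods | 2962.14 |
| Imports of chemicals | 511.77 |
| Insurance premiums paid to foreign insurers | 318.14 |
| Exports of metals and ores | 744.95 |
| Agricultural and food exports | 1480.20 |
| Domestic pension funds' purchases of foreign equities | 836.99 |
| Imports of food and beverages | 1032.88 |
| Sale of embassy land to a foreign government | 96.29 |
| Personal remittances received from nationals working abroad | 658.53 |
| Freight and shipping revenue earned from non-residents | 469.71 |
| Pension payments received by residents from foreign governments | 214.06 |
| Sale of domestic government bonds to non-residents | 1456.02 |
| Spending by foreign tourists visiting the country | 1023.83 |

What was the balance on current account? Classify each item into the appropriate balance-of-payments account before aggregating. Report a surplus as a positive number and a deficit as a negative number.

-1157.76

Goods: 744.95 + 1480.20 - 511.77 + 2305.79 - 2962.14 - 1032.88 - 3460.55 = -3436.40
Services: 469.71 + 550.45 - 318.14 + 1023.83 = 1725.85
Secondary income: 658.53 + 214.06 - 319.80 = 552.79
Current account = (-3436.40) + 1725.85 + 552.79 = -1157.76
(Excluded from the current account — financial account: foreign purchases of equities on the domestic stock exchange 1122.66, acquisition of a foreign subsidiary by a resident firm (outward FDI) 793.12, domestic pension funds' purchases of foreign equities 836.99, sale of domestic government bonds to non-residents 1456.02; capital account: capital transfers received from emigrants 106.95, sale of embassy land to a foreign government 96.29.)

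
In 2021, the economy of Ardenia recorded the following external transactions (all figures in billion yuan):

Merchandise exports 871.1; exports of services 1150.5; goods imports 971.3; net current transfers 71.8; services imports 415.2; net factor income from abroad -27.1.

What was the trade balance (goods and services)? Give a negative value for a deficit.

Goods balance = 871.1 - 971.3 = -100.2
Services balance = 1150.5 - 415.2 = 735.3
Trade balance (goods + services) = -100.2 + 735.3 = 635.1

635.1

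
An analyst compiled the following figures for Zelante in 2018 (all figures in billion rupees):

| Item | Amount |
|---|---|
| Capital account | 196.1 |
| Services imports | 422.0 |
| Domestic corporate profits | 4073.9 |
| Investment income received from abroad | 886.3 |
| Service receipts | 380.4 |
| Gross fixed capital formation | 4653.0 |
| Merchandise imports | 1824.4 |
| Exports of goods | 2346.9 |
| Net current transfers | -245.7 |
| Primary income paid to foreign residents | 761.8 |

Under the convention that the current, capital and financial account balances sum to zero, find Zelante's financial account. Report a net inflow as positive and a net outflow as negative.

Goods balance = 2346.9 - 1824.4 = 522.5
Services balance = 380.4 - 422.0 = -41.6
Trade balance (goods + services) = 522.5 + (-41.6) = 480.9
Net primary income = 886.3 - 761.8 = 124.5
Net secondary income = -245.7
Current account = 480.9 + 124.5 + (-245.7) = 359.7
Financial account = -(359.7 + 196.1) = -555.8

-555.8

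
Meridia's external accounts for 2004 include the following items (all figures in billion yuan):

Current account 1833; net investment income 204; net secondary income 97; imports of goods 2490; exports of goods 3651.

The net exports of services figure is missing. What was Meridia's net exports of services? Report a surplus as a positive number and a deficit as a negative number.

Current account = goods balance + services balance + net primary income + net secondary income
Sum of the known components = 1462
Net exports of services = CA - (known components) = 1833 - 1462 = 371

371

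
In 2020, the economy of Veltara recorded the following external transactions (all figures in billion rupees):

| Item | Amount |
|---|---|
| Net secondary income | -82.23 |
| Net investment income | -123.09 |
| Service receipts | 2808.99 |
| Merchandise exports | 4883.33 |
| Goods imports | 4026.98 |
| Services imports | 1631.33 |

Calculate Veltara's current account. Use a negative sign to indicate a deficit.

1828.69

Goods balance = 4883.33 - 4026.98 = 856.35
Services balance = 2808.99 - 1631.33 = 1177.66
Trade balance (goods + services) = 856.35 + 1177.66 = 2034.01
Net primary income = -123.09
Net secondary income = -82.23
Current account = 2034.01 + (-123.09) + (-82.23) = 1828.69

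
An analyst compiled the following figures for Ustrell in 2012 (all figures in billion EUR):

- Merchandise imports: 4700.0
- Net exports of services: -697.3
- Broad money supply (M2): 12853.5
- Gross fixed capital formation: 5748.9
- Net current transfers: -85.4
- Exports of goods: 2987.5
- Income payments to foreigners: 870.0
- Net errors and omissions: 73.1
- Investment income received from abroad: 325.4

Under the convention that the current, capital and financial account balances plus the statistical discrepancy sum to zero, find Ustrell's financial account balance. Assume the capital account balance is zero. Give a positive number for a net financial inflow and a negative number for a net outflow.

Goods balance = 2987.5 - 4700.0 = -1712.5
Services balance = -697.3
Trade balance (goods + services) = -1712.5 + (-697.3) = -2409.8
Net primary income = 325.4 - 870.0 = -544.6
Net secondary income = -85.4
Current account = -2409.8 + (-544.6) + (-85.4) = -3039.8
Financial account = -(-3039.8 + 73.1) = 2966.7

2966.7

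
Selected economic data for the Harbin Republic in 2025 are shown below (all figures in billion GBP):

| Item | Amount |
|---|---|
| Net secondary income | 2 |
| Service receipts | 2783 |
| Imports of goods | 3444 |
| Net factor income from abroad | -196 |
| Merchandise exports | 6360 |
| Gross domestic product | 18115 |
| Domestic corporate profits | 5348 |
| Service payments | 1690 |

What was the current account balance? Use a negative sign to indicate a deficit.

3815

Goods balance = 6360 - 3444 = 2916
Services balance = 2783 - 1690 = 1093
Trade balance (goods + services) = 2916 + 1093 = 4009
Net primary income = -196
Net secondary income = 2
Current account = 4009 + (-196) + 2 = 3815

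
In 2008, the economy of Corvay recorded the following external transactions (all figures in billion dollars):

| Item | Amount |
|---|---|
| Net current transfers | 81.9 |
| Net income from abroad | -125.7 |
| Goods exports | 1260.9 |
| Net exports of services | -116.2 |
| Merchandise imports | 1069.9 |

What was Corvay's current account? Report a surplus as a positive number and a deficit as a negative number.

Goods balance = 1260.9 - 1069.9 = 191.0
Services balance = -116.2
Trade balance (goods + services) = 191.0 + (-116.2) = 74.8
Net primary income = -125.7
Net secondary income = 81.9
Current account = 74.8 + (-125.7) + 81.9 = 31.0

31.0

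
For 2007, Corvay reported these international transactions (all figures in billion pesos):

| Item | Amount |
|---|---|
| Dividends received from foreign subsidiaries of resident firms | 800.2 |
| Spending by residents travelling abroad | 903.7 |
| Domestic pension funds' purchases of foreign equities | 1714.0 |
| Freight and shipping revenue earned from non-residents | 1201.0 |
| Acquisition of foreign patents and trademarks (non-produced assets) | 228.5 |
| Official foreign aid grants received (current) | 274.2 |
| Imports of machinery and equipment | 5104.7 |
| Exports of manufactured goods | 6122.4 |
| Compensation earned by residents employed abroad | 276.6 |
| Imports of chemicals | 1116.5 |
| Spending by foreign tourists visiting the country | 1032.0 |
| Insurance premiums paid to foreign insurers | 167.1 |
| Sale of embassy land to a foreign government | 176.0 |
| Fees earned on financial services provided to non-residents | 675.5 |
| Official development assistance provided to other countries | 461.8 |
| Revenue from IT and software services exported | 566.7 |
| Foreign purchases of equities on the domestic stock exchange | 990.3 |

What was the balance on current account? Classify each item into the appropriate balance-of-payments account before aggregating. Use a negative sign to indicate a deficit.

Goods: -5104.7 - 1116.5 + 6122.4 = -98.8
Services: 566.7 + 675.5 + 1032.0 - 903.7 + 1201.0 - 167.1 = 2404.4
Primary income: 276.6 + 800.2 = 1076.8
Secondary income: -461.8 + 274.2 = -187.6
Current account = (-98.8) + 2404.4 + 1076.8 + (-187.6) = 3194.8
(Excluded from the current account — financial account: domestic pension funds' purchases of foreign equities 1714.0, foreign purchases of equities on the domestic stock exchange 990.3; capital account: acquisition of foreign patents and trademarks (non-produced assets) 228.5, sale of embassy land to a foreign government 176.0.)

3194.8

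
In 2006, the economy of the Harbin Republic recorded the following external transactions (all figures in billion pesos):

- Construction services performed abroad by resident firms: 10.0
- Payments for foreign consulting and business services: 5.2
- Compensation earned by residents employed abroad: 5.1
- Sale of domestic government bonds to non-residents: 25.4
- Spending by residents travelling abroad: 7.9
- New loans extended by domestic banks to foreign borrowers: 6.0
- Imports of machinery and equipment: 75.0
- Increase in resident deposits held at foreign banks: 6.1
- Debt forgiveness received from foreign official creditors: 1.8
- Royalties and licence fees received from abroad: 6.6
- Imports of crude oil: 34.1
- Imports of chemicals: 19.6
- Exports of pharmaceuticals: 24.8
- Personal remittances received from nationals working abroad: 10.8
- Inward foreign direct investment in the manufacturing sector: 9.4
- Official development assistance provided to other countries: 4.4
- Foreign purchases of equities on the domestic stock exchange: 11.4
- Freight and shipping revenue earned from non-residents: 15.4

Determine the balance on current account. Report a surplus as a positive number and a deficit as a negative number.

Goods: -19.6 + 24.8 - 75.0 - 34.1 = -103.9
Services: -5.2 + 6.6 + 15.4 + 10.0 - 7.9 = 18.9
Primary income: 5.1
Secondary income: -4.4 + 10.8 = 6.4
Current account = (-103.9) + 18.9 + 5.1 + 6.4 = -73.5
(Excluded from the current account — financial account: sale of domestic government bonds to non-residents 25.4, new loans extended by domestic banks to foreign borrowers 6.0, increase in resident deposits held at foreign banks 6.1, inward foreign direct investment in the manufacturing sector 9.4, foreign purchases of equities on the domestic stock exchange 11.4; capital account: debt forgiveness received from foreign official creditors 1.8.)

-73.5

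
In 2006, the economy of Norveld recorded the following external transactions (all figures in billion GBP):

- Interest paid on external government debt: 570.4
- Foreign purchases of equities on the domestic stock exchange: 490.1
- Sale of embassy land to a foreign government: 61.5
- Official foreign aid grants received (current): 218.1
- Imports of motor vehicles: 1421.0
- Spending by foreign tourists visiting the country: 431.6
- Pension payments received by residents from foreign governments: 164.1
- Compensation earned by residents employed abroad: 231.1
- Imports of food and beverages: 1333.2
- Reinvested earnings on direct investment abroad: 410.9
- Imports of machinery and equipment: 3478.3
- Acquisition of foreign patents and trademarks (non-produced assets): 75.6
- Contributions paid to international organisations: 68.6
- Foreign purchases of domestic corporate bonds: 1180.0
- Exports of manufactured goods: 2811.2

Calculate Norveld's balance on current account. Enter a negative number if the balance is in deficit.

-2604.5

Goods: -1421.0 - 3478.3 - 1333.2 + 2811.2 = -3421.3
Services: 431.6
Primary income: 231.1 + 410.9 - 570.4 = 71.6
Secondary income: 218.1 + 164.1 - 68.6 = 313.6
Current account = (-3421.3) + 431.6 + 71.6 + 313.6 = -2604.5
(Excluded from the current account — financial account: foreign purchases of equities on the domestic stock exchange 490.1, foreign purchases of domestic corporate bonds 1180.0; capital account: sale of embassy land to a foreign government 61.5, acquisition of foreign patents and trademarks (non-produced assets) 75.6.)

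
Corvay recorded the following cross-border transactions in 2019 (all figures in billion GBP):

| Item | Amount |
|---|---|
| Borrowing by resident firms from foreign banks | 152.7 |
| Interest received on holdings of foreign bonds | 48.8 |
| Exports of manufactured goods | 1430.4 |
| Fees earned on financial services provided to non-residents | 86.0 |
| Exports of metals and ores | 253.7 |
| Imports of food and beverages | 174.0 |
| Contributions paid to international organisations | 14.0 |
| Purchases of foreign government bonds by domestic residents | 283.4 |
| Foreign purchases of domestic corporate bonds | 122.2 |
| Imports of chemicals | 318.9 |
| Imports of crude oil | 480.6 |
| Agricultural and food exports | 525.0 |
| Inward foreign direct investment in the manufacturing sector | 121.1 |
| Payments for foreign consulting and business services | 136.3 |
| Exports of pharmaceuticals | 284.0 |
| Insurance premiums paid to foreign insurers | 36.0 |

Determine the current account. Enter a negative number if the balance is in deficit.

Goods: -174.0 - 318.9 - 480.6 + 1430.4 + 284.0 + 253.7 + 525.0 = 1519.6
Services: 86.0 - 36.0 - 136.3 = -86.3
Primary income: 48.8
Secondary income: -14.0
Current account = 1519.6 + (-86.3) + 48.8 + (-14.0) = 1468.1
(Excluded from the current account — financial account: borrowing by resident firms from foreign banks 152.7, purchases of foreign government bonds by domestic residents 283.4, foreign purchases of domestic corporate bonds 122.2, inward foreign direct investment in the manufacturing sector 121.1.)

1468.1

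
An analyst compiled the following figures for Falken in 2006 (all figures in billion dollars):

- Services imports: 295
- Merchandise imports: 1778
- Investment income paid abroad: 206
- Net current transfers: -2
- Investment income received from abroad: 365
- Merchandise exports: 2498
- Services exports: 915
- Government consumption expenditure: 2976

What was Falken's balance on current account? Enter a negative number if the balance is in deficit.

Goods balance = 2498 - 1778 = 720
Services balance = 915 - 295 = 620
Trade balance (goods + services) = 720 + 620 = 1340
Net primary income = 365 - 206 = 159
Net secondary income = -2
Current account = 1340 + 159 + (-2) = 1497

1497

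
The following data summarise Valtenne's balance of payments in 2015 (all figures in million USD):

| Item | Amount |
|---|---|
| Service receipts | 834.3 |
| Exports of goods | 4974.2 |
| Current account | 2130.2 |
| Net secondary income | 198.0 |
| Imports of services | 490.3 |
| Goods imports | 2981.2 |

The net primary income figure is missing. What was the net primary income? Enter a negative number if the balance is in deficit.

Current account = goods balance + services balance + net primary income + net secondary income
Sum of the known components = 2535.0
Net primary income = CA - (known components) = 2130.2 - 2535.0 = -404.8

-404.8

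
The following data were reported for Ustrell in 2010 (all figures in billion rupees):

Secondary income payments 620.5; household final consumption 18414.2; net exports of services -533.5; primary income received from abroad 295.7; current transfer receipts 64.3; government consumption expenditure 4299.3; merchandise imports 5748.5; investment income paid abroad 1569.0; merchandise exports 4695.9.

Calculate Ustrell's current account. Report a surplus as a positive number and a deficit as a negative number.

-3415.6

Goods balance = 4695.9 - 5748.5 = -1052.6
Services balance = -533.5
Trade balance (goods + services) = -1052.6 + (-533.5) = -1586.1
Net primary income = 295.7 - 1569.0 = -1273.3
Net secondary income = 64.3 - 620.5 = -556.2
Current account = -1586.1 + (-1273.3) + (-556.2) = -3415.6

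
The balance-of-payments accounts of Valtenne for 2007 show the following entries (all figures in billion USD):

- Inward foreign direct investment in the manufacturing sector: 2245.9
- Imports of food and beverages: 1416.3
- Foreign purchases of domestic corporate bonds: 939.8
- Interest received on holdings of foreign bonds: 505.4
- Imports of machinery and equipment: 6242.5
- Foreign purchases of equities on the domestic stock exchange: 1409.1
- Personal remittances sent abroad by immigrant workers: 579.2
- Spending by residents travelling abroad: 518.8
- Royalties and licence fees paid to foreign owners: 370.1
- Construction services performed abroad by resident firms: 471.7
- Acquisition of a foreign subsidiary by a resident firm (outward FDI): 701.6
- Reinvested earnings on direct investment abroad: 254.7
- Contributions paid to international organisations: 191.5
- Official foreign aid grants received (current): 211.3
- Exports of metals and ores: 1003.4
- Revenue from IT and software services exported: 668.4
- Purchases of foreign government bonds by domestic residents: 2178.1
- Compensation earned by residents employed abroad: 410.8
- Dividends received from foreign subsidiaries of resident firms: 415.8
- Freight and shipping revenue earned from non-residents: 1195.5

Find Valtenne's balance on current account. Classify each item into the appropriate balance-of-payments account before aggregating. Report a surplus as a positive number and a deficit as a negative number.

-4181.4

Goods: 1003.4 - 6242.5 - 1416.3 = -6655.4
Services: -518.8 + 471.7 + 1195.5 + 668.4 - 370.1 = 1446.7
Primary income: 410.8 + 254.7 + 505.4 + 415.8 = 1586.7
Secondary income: -579.2 + 211.3 - 191.5 = -559.4
Current account = (-6655.4) + 1446.7 + 1586.7 + (-559.4) = -4181.4
(Excluded from the current account — financial account: inward foreign direct investment in the manufacturing sector 2245.9, foreign purchases of domestic corporate bonds 939.8, foreign purchases of equities on the domestic stock exchange 1409.1, acquisition of a foreign subsidiary by a resident firm (outward FDI) 701.6, purchases of foreign government bonds by domestic residents 2178.1.)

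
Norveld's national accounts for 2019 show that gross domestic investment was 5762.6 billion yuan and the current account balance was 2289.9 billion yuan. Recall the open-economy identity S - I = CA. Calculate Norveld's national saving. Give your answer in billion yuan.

S = I + CA = 5762.6 + 2289.9 = 8052.5

8052.5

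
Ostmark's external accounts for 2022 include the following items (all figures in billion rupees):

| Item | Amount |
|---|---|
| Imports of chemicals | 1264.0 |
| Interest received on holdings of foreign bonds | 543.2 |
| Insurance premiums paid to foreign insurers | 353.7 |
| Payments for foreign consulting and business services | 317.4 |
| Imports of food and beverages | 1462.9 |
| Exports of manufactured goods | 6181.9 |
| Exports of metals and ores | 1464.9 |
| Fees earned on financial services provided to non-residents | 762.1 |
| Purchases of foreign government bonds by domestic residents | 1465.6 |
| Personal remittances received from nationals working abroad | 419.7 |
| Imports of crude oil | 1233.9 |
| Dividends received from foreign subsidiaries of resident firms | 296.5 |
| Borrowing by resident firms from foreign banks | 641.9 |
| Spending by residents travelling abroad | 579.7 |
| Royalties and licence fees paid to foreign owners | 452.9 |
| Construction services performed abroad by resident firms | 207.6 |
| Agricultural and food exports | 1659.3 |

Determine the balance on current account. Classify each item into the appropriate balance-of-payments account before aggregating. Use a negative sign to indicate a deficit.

Goods: 6181.9 + 1659.3 - 1233.9 - 1264.0 + 1464.9 - 1462.9 = 5345.3
Services: 207.6 - 353.7 - 452.9 + 762.1 - 317.4 - 579.7 = -734.0
Primary income: 296.5 + 543.2 = 839.7
Secondary income: 419.7
Current account = 5345.3 + (-734.0) + 839.7 + 419.7 = 5870.7
(Excluded from the current account — financial account: purchases of foreign government bonds by domestic residents 1465.6, borrowing by resident firms from foreign banks 641.9.)

5870.7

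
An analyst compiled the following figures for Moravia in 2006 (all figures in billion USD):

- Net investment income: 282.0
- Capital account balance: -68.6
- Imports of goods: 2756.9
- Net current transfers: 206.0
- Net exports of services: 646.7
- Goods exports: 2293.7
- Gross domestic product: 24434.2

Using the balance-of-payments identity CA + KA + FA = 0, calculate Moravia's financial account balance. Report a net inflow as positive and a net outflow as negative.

-602.9

Goods balance = 2293.7 - 2756.9 = -463.2
Services balance = 646.7
Trade balance (goods + services) = -463.2 + 646.7 = 183.5
Net primary income = 282.0
Net secondary income = 206.0
Current account = 183.5 + 282.0 + 206.0 = 671.5
Financial account = -(671.5 + (-68.6)) = -602.9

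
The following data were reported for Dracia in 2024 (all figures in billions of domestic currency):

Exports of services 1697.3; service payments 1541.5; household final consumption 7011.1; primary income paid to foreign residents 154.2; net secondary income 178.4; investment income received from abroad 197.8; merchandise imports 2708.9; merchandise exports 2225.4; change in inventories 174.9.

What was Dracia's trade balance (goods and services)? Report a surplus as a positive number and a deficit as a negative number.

Goods balance = 2225.4 - 2708.9 = -483.5
Services balance = 1697.3 - 1541.5 = 155.8
Trade balance (goods + services) = -483.5 + 155.8 = -327.7

-327.7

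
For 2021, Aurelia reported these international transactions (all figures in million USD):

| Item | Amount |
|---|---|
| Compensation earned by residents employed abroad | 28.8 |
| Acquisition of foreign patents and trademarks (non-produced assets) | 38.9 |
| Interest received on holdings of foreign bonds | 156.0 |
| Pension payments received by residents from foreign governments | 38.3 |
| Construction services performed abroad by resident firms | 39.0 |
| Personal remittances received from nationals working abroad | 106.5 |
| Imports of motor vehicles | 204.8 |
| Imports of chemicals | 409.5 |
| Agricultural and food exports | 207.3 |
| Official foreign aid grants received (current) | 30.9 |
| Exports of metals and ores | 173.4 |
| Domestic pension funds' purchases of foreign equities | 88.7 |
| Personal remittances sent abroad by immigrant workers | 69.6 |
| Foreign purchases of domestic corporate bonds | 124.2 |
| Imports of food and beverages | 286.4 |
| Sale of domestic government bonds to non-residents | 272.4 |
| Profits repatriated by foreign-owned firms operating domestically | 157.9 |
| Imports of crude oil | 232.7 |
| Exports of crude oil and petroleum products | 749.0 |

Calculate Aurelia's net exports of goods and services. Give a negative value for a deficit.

35.3

Goods: 749.0 - 232.7 - 286.4 - 409.5 + 207.3 + 173.4 - 204.8 = -3.7
Services: 39.0
Trade balance = -3.7 + 39.0 = 35.3
(Excluded from the trade balance — primary income: compensation earned by residents employed abroad 28.8, interest received on holdings of foreign bonds 156.0, profits repatriated by foreign-owned firms operating domestically 157.9; capital account: acquisition of foreign patents and trademarks (non-produced assets) 38.9; secondary income: pension payments received by residents from foreign governments 38.3, personal remittances received from nationals working abroad 106.5, official foreign aid grants received (current) 30.9, personal remittances sent abroad by immigrant workers 69.6; financial account: domestic pension funds' purchases of foreign equities 88.7, foreign purchases of domestic corporate bonds 124.2, sale of domestic government bonds to non-residents 272.4.)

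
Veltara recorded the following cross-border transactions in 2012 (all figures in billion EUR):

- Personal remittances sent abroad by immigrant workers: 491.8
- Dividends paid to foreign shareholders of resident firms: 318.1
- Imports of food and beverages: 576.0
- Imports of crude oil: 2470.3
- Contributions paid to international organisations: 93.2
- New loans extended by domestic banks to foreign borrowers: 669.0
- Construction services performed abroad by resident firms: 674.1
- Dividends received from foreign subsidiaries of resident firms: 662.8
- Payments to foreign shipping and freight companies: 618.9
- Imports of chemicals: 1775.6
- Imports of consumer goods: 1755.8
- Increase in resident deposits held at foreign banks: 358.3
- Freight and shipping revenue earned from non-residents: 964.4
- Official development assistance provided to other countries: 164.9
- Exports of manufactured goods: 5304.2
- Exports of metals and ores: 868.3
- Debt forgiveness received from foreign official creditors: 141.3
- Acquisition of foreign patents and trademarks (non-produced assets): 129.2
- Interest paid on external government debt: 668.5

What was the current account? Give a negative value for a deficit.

Goods: -1755.8 + 5304.2 - 576.0 - 2470.3 - 1775.6 + 868.3 = -405.2
Services: 674.1 - 618.9 + 964.4 = 1019.6
Primary income: -318.1 - 668.5 + 662.8 = -323.8
Secondary income: -164.9 - 491.8 - 93.2 = -749.9
Current account = (-405.2) + 1019.6 + (-323.8) + (-749.9) = -459.3
(Excluded from the current account — financial account: new loans extended by domestic banks to foreign borrowers 669.0, increase in resident deposits held at foreign banks 358.3; capital account: debt forgiveness received from foreign official creditors 141.3, acquisition of foreign patents and trademarks (non-produced assets) 129.2.)

-459.3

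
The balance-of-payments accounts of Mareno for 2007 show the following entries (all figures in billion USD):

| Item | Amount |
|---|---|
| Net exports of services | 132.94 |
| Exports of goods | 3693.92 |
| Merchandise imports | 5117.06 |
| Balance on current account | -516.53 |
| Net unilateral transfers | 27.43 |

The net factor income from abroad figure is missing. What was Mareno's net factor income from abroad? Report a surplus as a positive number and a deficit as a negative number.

Current account = goods balance + services balance + net primary income + net secondary income
Sum of the known components = -1262.77
Net factor income from abroad = CA - (known components) = -516.53 - (-1262.77) = 746.24

746.24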